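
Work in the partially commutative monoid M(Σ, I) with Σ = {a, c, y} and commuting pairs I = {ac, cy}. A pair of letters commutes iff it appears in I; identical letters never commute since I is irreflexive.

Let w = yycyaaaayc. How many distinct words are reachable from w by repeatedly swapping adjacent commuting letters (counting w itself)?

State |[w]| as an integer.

45

#0=y has no predecessor
#1=y depends on [0:y]
#2=c has no predecessor
#3=y depends on [1:y]
#4=a depends on [3:y]
#5=a depends on [4:a]
#6=a depends on [5:a]
#7=a depends on [6:a]
#8=y depends on [7:a]
#9=c depends on [2:c]
sources: [0:y, 2:c]
N(rest) = Σ N(rest − s) over sources s of rest; N(one piece) = 1:
  size 1 → [8]=1  [9]=1
  size 2 → [2,9]=1  [7,8]=1  [8,9]=2
  size 3 → [2,8,9]=3  [6,7,8]=1  [7,8,9]=3
  size 4 → [2,7,8,9]=6  [5,6,7,8]=1  [6,7,8,9]=4
  size 5 → [2,6,7,8,9]=10  [4,5,6,7,8]=1  [5,6,7,8,9]=5
  size 6 → [2,5,6,7,8,9]=15  [3,4,5,6,7,8]=1  [4,5,6,7,8,9]=6
  size 7 → [1,3,4,5,6,7,8]=1  [2,4,5,6,7,8,9]=21  [3,4,5,6,7,8,9]=7
  size 8 → [0,1,3,4,5,6,7,8]=1  [1,3,4,5,6,7,8,9]=8  [2,3,4,5,6,7,8,9]=28
  first=0(y) contributes 36
  first=2(c) contributes 9
|[w]| = 45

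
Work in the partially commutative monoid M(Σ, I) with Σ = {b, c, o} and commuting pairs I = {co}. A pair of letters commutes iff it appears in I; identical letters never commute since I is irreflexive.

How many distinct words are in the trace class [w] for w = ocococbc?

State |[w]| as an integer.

drop 0:o onto floor
drop 1:c onto floor
drop 2:o onto {0:o}
drop 3:c onto {1:c}
drop 4:o onto {2:o}
drop 5:c onto {3:c}
drop 6:b onto {4:o, 5:c}
drop 7:c onto {6:b}
ground layer = {0:o, 1:c}
drop-orders for the pieces not yet dropped (sum over which currently-grounded one goes next):
  1 to go: {7} 1
  2 to go: {6,7} 1
  3 to go: {4,6,7} 1  {5,6,7} 1
  4 to go: {2,4,6,7} 1  {3,5,6,7} 1  {4,5,6,7} 2
  5 to go: {0,2,4,6,7} 1  {1,3,5,6,7} 1  {2,4,5,6,7} 3  {3,4,5,6,7} 3
  6 to go: {0,2,4,5,6,7} 4  {1,3,4,5,6,7} 4  {2,3,4,5,6,7} 6
  if 0:o drops first: 10 orders
  if 1:c drops first: 10 orders
heap linearizations: 20

20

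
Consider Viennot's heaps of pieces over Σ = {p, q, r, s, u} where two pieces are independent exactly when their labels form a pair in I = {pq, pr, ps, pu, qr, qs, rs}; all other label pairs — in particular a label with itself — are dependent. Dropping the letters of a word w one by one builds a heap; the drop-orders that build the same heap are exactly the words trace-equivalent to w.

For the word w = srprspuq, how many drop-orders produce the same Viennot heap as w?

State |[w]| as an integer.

168

#0=s has no predecessor
#1=r has no predecessor
#2=p has no predecessor
#3=r depends on [1:r]
#4=s depends on [0:s]
#5=p depends on [2:p]
#6=u depends on [3:r, 4:s]
#7=q depends on [6:u]
sources: [0:s, 1:r, 2:p]
N(rest) = Σ N(rest − s) over sources s of rest; N(one piece) = 1:
  size 1 → [5]=1  [7]=1
  size 2 → [2,5]=1  [5,7]=2  [6,7]=1
  size 3 → [2,5,7]=3  [3,6,7]=1  [4,6,7]=1  [5,6,7]=3
  size 4 → [0,4,6,7]=1  [1,3,6,7]=1  [2,5,6,7]=6  [3,4,6,7]=2  [3,5,6,7]=4  [4,5,6,7]=4
  size 5 → [0,3,4,6,7]=3  [0,4,5,6,7]=5  [1,3,4,6,7]=3  [1,3,5,6,7]=5  [2,3,5,6,7]=10  [2,4,5,6,7]=10  [3,4,5,6,7]=10
  size 6 → [0,1,3,4,6,7]=6  [0,2,4,5,6,7]=15  [0,3,4,5,6,7]=18  [1,2,3,5,6,7]=15  [1,3,4,5,6,7]=18  [2,3,4,5,6,7]=30
  first=0(s) contributes 63
  first=1(r) contributes 63
  first=2(p) contributes 42
|[w]| = 168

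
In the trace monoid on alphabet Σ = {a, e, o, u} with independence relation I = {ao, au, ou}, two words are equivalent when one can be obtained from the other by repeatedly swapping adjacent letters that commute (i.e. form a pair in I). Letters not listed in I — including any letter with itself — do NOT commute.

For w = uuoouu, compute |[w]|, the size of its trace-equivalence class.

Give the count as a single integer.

piece 0:u — minimal
piece 1:u rests on {0:u}
piece 2:o — minimal
piece 3:o rests on {2:o}
piece 4:u rests on {1:u}
piece 5:u rests on {4:u}
minimal pieces: {0:u, 2:o}
ways to finish when only these pieces remain (= sum over removing one remaining piece with nothing left below it):
  1 left: {3}→1  {5}→1
  2 left: {2,3}→1  {3,5}→2  {4,5}→1
  3 left: {1,4,5}→1  {2,3,5}→3  {3,4,5}→3
  4 left: {0,1,4,5}→1  {1,3,4,5}→4  {2,3,4,5}→6
  placing 0:u first → 10 extensions
  placing 2:o first → 5 extensions
total linear extensions = 15

15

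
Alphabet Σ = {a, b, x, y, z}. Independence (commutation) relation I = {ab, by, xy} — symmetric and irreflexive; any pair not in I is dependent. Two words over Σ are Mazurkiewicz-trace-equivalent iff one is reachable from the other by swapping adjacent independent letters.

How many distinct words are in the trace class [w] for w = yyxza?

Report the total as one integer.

3

drop 0:y onto floor
drop 1:y onto {0:y}
drop 2:x onto floor
drop 3:z onto {1:y, 2:x}
drop 4:a onto {3:z}
ground layer = {0:y, 2:x}
drop-orders for the pieces not yet dropped (sum over which currently-grounded one goes next):
  1 to go: {4} 1
  2 to go: {3,4} 1
  3 to go: {1,3,4} 1  {2,3,4} 1
  if 0:y drops first: 2 orders
  if 2:x drops first: 1 orders
heap linearizations: 3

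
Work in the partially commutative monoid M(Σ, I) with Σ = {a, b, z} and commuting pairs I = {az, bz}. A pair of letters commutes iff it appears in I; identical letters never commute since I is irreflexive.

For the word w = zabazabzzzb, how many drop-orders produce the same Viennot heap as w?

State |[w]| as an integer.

462

#0=z has no predecessor
#1=a has no predecessor
#2=b depends on [1:a]
#3=a depends on [2:b]
#4=z depends on [0:z]
#5=a depends on [3:a]
#6=b depends on [5:a]
#7=z depends on [4:z]
#8=z depends on [7:z]
#9=z depends on [8:z]
#10=b depends on [6:b]
sources: [0:z, 1:a]
N(rest) = Σ N(rest − s) over sources s of rest; N(one piece) = 1:
  size 1 → [9]=1  [10]=1
  size 2 → [6,10]=1  [8,9]=1  [9,10]=2
  size 3 → [5,6,10]=1  [6,9,10]=3  [7,8,9]=1  [8,9,10]=3
  size 4 → [3,5,6,10]=1  [4,7,8,9]=1  [5,6,9,10]=4  [6,8,9,10]=6  [7,8,9,10]=4
  size 5 → [0,4,7,8,9]=1  [2,3,5,6,10]=1  [3,5,6,9,10]=5  [4,7,8,9,10]=5  [5,6,8,9,10]=10  [6,7,8,9,10]=10
  size 6 → [0,4,7,8,9,10]=6  [1,2,3,5,6,10]=1  [2,3,5,6,9,10]=6  [3,5,6,8,9,10]=15  [4,6,7,8,9,10]=15  [5,6,7,8,9,10]=20
  size 7 → [0,4,6,7,8,9,10]=21  [1,2,3,5,6,9,10]=7  [2,3,5,6,8,9,10]=21  [3,5,6,7,8,9,10]=35  [4,5,6,7,8,9,10]=35
  size 8 → [0,4,5,6,7,8,9,10]=56  [1,2,3,5,6,8,9,10]=28  [2,3,5,6,7,8,9,10]=56  [3,4,5,6,7,8,9,10]=70
  size 9 → [0,3,4,5,6,7,8,9,10]=126  [1,2,3,5,6,7,8,9,10]=84  [2,3,4,5,6,7,8,9,10]=126
  first=0(z) contributes 210
  first=1(a) contributes 252
|[w]| = 462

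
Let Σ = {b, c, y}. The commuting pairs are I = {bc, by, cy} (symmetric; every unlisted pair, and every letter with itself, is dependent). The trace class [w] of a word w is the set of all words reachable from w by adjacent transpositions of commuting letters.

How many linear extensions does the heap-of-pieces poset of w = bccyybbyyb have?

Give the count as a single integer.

3150

0(b) covers ∅
1(c) covers ∅
2(c) covers 1:c
3(y) covers ∅
4(y) covers 3:y
5(b) covers 0:b
6(b) covers 5:b
7(y) covers 4:y
8(y) covers 7:y
9(b) covers 6:b
floor of heap: 0:b, 1:c, 3:y
completions by unplaced set U, small U first (add the entries for U minus each lowest piece of U):
  |U|=1: {2}:1  {8}:1  {9}:1
  |U|=2: {1,2}:1  {2,8}:2  {2,9}:2  {6,9}:1  {7,8}:1  {8,9}:2
  |U|=3: {1,2,8}:3  {1,2,9}:3  {2,6,9}:3  {2,7,8}:3  {2,8,9}:6  {4,7,8}:1  {5,6,9}:1  {6,8,9}:3  {7,8,9}:3
  |U|=4: {0,5,6,9}:1  {1,2,6,9}:6  {1,2,7,8}:6  {1,2,8,9}:12  {2,4,7,8}:4  {2,5,6,9}:4  {2,6,8,9}:12  {2,7,8,9}:12  {3,4,7,8}:1  {4,7,8,9}:4  {5,6,8,9}:4  {6,7,8,9}:6
  |U|=5: {0,2,5,6,9}:5  {0,5,6,8,9}:5  {1,2,4,7,8}:10  {1,2,5,6,9}:10  {1,2,6,8,9}:30  {1,2,7,8,9}:30  {2,3,4,7,8}:5  {2,4,7,8,9}:20  {2,5,6,8,9}:20  {2,6,7,8,9}:30  {3,4,7,8,9}:5  {4,6,7,8,9}:10  {5,6,7,8,9}:10
  |U|=6: {0,1,2,5,6,9}:15  {0,2,5,6,8,9}:30  {0,5,6,7,8,9}:15  {1,2,3,4,7,8}:15  {1,2,4,7,8,9}:60  {1,2,5,6,8,9}:60  {1,2,6,7,8,9}:90  {2,3,4,7,8,9}:30  {2,4,6,7,8,9}:60  {2,5,6,7,8,9}:60  {3,4,6,7,8,9}:15  {4,5,6,7,8,9}:20
  |U|=7: {0,1,2,5,6,8,9}:105  {0,2,5,6,7,8,9}:105  {0,4,5,6,7,8,9}:35  {1,2,3,4,7,8,9}:105  {1,2,4,6,7,8,9}:210  {1,2,5,6,7,8,9}:210  {2,3,4,6,7,8,9}:105  {2,4,5,6,7,8,9}:140  {3,4,5,6,7,8,9}:35
  |U|=8: {0,1,2,5,6,7,8,9}:420  {0,2,4,5,6,7,8,9}:280  {0,3,4,5,6,7,8,9}:70  {1,2,3,4,6,7,8,9}:420  {1,2,4,5,6,7,8,9}:560  {2,3,4,5,6,7,8,9}:280
  start at 0(b): 1260
  start at 1(c): 630
  start at 3(y): 1260
sum over floor = 3150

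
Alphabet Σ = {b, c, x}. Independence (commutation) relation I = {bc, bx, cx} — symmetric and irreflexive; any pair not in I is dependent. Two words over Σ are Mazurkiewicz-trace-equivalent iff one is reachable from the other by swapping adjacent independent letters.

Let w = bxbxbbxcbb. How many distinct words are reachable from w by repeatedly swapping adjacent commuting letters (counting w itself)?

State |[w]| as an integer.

piece 0:b — minimal
piece 1:x — minimal
piece 2:b rests on {0:b}
piece 3:x rests on {1:x}
piece 4:b rests on {2:b}
piece 5:b rests on {4:b}
piece 6:x rests on {3:x}
piece 7:c — minimal
piece 8:b rests on {5:b}
piece 9:b rests on {8:b}
minimal pieces: {0:b, 1:x, 7:c}
ways to finish when only these pieces remain (= sum over removing one remaining piece with nothing left below it):
  1 left: {6}→1  {7}→1  {9}→1
  2 left: {3,6}→1  {6,7}→2  {6,9}→2  {7,9}→2  {8,9}→1
  3 left: {1,3,6}→1  {3,6,7}→3  {3,6,9}→3  {5,8,9}→1  {6,7,9}→6  {6,8,9}→3  {7,8,9}→3
  4 left: {1,3,6,7}→4  {1,3,6,9}→4  {3,6,7,9}→12  {3,6,8,9}→6  {4,5,8,9}→1  {5,6,8,9}→4  {5,7,8,9}→4  {6,7,8,9}→12
  5 left: {1,3,6,7,9}→20  {1,3,6,8,9}→10  {2,4,5,8,9}→1  {3,5,6,8,9}→10  {3,6,7,8,9}→30  {4,5,6,8,9}→5  {4,5,7,8,9}→5  {5,6,7,8,9}→20
  6 left: {0,2,4,5,8,9}→1  {1,3,5,6,8,9}→20  {1,3,6,7,8,9}→60  {2,4,5,6,8,9}→6  {2,4,5,7,8,9}→6  {3,4,5,6,8,9}→15  {3,5,6,7,8,9}→60  {4,5,6,7,8,9}→30
  7 left: {0,2,4,5,6,8,9}→7  {0,2,4,5,7,8,9}→7  {1,3,4,5,6,8,9}→35  {1,3,5,6,7,8,9}→140  {2,3,4,5,6,8,9}→21  {2,4,5,6,7,8,9}→42  {3,4,5,6,7,8,9}→105
  8 left: {0,2,3,4,5,6,8,9}→28  {0,2,4,5,6,7,8,9}→56  {1,2,3,4,5,6,8,9}→56  {1,3,4,5,6,7,8,9}→280  {2,3,4,5,6,7,8,9}→168
  placing 0:b first → 504 extensions
  placing 1:x first → 252 extensions
  placing 7:c first → 84 extensions
total linear extensions = 840

840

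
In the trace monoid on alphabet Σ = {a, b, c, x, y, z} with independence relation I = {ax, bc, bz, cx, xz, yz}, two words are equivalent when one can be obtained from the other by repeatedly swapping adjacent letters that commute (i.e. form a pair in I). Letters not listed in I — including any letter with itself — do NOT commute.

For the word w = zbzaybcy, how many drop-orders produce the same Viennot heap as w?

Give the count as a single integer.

0(z) covers ∅
1(b) covers ∅
2(z) covers 0:z
3(a) covers 1:b, 2:z
4(y) covers 3:a
5(b) covers 4:y
6(c) covers 4:y
7(y) covers 5:b, 6:c
floor of heap: 0:z, 1:b
completions by unplaced set U, small U first (add the entries for U minus each lowest piece of U):
  |U|=1: {7}:1
  |U|=2: {5,7}:1  {6,7}:1
  |U|=3: {5,6,7}:2
  |U|=4: {4,5,6,7}:2
  |U|=5: {3,4,5,6,7}:2
  |U|=6: {1,3,4,5,6,7}:2  {2,3,4,5,6,7}:2
  start at 0(z): 4
  start at 1(b): 2
sum over floor = 6

6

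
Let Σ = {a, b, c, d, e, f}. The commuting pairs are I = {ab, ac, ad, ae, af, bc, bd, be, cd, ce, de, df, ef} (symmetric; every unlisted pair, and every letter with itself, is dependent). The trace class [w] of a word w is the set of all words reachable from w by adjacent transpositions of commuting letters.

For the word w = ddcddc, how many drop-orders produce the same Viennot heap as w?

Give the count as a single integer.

#0=d has no predecessor
#1=d depends on [0:d]
#2=c has no predecessor
#3=d depends on [1:d]
#4=d depends on [3:d]
#5=c depends on [2:c]
sources: [0:d, 2:c]
N(rest) = Σ N(rest − s) over sources s of rest; N(one piece) = 1:
  size 1 → [4]=1  [5]=1
  size 2 → [2,5]=1  [3,4]=1  [4,5]=2
  size 3 → [1,3,4]=1  [2,4,5]=3  [3,4,5]=3
  size 4 → [0,1,3,4]=1  [1,3,4,5]=4  [2,3,4,5]=6
  first=0(d) contributes 10
  first=2(c) contributes 5
|[w]| = 15

15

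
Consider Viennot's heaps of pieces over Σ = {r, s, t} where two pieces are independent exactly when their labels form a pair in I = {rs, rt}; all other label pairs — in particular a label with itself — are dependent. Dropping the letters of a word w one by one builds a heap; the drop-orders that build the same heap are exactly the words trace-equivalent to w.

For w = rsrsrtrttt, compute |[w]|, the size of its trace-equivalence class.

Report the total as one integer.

210

#0=r has no predecessor
#1=s has no predecessor
#2=r depends on [0:r]
#3=s depends on [1:s]
#4=r depends on [2:r]
#5=t depends on [3:s]
#6=r depends on [4:r]
#7=t depends on [5:t]
#8=t depends on [7:t]
#9=t depends on [8:t]
sources: [0:r, 1:s]
N(rest) = Σ N(rest − s) over sources s of rest; N(one piece) = 1:
  size 1 → [6]=1  [9]=1
  size 2 → [4,6]=1  [6,9]=2  [8,9]=1
  size 3 → [2,4,6]=1  [4,6,9]=3  [6,8,9]=3  [7,8,9]=1
  size 4 → [0,2,4,6]=1  [2,4,6,9]=4  [4,6,8,9]=6  [5,7,8,9]=1  [6,7,8,9]=4
  size 5 → [0,2,4,6,9]=5  [2,4,6,8,9]=10  [3,5,7,8,9]=1  [4,6,7,8,9]=10  [5,6,7,8,9]=5
  size 6 → [0,2,4,6,8,9]=15  [1,3,5,7,8,9]=1  [2,4,6,7,8,9]=20  [3,5,6,7,8,9]=6  [4,5,6,7,8,9]=15
  size 7 → [0,2,4,6,7,8,9]=35  [1,3,5,6,7,8,9]=7  [2,4,5,6,7,8,9]=35  [3,4,5,6,7,8,9]=21
  size 8 → [0,2,4,5,6,7,8,9]=70  [1,3,4,5,6,7,8,9]=28  [2,3,4,5,6,7,8,9]=56
  first=0(r) contributes 84
  first=1(s) contributes 126
|[w]| = 210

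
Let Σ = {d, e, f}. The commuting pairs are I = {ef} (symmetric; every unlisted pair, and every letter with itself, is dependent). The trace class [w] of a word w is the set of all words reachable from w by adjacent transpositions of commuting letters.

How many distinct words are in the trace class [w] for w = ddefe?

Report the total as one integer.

3

#0=d has no predecessor
#1=d depends on [0:d]
#2=e depends on [1:d]
#3=f depends on [1:d]
#4=e depends on [2:e]
sources: [0:d]
N(rest) = Σ N(rest − s) over sources s of rest; N(one piece) = 1:
  size 1 → [3]=1  [4]=1
  size 2 → [2,4]=1  [3,4]=2
  size 3 → [2,3,4]=3
  first=0(d) contributes 3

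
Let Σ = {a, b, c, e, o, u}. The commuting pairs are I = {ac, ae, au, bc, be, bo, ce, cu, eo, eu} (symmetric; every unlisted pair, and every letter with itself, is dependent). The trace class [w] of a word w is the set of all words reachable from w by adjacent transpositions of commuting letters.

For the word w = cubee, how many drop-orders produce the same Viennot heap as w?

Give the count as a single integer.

30

#0=c has no predecessor
#1=u has no predecessor
#2=b depends on [1:u]
#3=e has no predecessor
#4=e depends on [3:e]
sources: [0:c, 1:u, 3:e]
N(rest) = Σ N(rest − s) over sources s of rest; N(one piece) = 1:
  size 1 → [0]=1  [2]=1  [4]=1
  size 2 → [0,2]=2  [0,4]=2  [1,2]=1  [2,4]=2  [3,4]=1
  size 3 → [0,1,2]=3  [0,2,4]=6  [0,3,4]=3  [1,2,4]=3  [2,3,4]=3
  first=0(c) contributes 6
  first=1(u) contributes 12
  first=3(e) contributes 12
|[w]| = 30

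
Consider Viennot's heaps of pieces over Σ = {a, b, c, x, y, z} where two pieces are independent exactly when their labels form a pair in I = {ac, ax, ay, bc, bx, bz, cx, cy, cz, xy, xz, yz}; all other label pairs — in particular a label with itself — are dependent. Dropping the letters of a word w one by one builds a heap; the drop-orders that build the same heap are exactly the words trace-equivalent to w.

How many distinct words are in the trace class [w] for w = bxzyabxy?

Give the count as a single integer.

140

0(b) covers ∅
1(x) covers ∅
2(z) covers ∅
3(y) covers 0:b
4(a) covers 0:b, 2:z
5(b) covers 3:y, 4:a
6(x) covers 1:x
7(y) covers 5:b
floor of heap: 0:b, 1:x, 2:z
completions by unplaced set U, small U first (add the entries for U minus each lowest piece of U):
  |U|=1: {6}:1  {7}:1
  |U|=2: {1,6}:1  {5,7}:1  {6,7}:2
  |U|=3: {1,6,7}:3  {3,5,7}:1  {4,5,7}:1  {5,6,7}:3
  |U|=4: {1,5,6,7}:6  {2,4,5,7}:1  {3,4,5,7}:2  {3,5,6,7}:4  {4,5,6,7}:4
  |U|=5: {0,3,4,5,7}:2  {1,3,5,6,7}:10  {1,4,5,6,7}:10  {2,3,4,5,7}:3  {2,4,5,6,7}:5  {3,4,5,6,7}:10
  |U|=6: {0,2,3,4,5,7}:5  {0,3,4,5,6,7}:12  {1,2,4,5,6,7}:15  {1,3,4,5,6,7}:30  {2,3,4,5,6,7}:18
  start at 0(b): 63
  start at 1(x): 35
  start at 2(z): 42
sum over floor = 140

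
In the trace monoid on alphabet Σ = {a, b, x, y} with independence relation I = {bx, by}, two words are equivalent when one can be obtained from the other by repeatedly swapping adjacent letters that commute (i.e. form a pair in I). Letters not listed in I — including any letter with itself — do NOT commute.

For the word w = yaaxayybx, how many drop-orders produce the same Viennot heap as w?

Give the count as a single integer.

4

#0=y has no predecessor
#1=a depends on [0:y]
#2=a depends on [1:a]
#3=x depends on [2:a]
#4=a depends on [3:x]
#5=y depends on [4:a]
#6=y depends on [5:y]
#7=b depends on [4:a]
#8=x depends on [6:y]
sources: [0:y]
N(rest) = Σ N(rest − s) over sources s of rest; N(one piece) = 1:
  size 1 → [7]=1  [8]=1
  size 2 → [6,8]=1  [7,8]=2
  size 3 → [5,6,8]=1  [6,7,8]=3
  size 4 → [5,6,7,8]=4
  size 5 → [4,5,6,7,8]=4
  size 6 → [3,4,5,6,7,8]=4
  size 7 → [2,3,4,5,6,7,8]=4
  first=0(y) contributes 4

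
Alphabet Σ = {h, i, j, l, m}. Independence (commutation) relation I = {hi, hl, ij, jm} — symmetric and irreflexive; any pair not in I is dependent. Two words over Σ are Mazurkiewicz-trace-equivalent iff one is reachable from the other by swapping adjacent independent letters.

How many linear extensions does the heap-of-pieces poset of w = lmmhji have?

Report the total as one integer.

piece 0:l — minimal
piece 1:m rests on {0:l}
piece 2:m rests on {1:m}
piece 3:h rests on {2:m}
piece 4:j rests on {3:h}
piece 5:i rests on {2:m}
minimal pieces: {0:l}
ways to finish when only these pieces remain (= sum over removing one remaining piece with nothing left below it):
  1 left: {4}→1  {5}→1
  2 left: {3,4}→1  {4,5}→2
  3 left: {3,4,5}→3
  4 left: {2,3,4,5}→3
  placing 0:l first → 3 extensions

3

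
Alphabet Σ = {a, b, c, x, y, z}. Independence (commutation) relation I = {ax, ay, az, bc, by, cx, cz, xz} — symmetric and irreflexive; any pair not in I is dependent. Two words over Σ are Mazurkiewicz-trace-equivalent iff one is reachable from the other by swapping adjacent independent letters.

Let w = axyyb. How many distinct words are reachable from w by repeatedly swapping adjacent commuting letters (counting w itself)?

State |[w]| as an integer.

9

0(a) covers ∅
1(x) covers ∅
2(y) covers 1:x
3(y) covers 2:y
4(b) covers 0:a, 1:x
floor of heap: 0:a, 1:x
completions by unplaced set U, small U first (add the entries for U minus each lowest piece of U):
  |U|=1: {3}:1  {4}:1
  |U|=2: {0,4}:1  {2,3}:1  {3,4}:2
  |U|=3: {0,3,4}:3  {2,3,4}:3
  start at 0(a): 3
  start at 1(x): 6
sum over floor = 9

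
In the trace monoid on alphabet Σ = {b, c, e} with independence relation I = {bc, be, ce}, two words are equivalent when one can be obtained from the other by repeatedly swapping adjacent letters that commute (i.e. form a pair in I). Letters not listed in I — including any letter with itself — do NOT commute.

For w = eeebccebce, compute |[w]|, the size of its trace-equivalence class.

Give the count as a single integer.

2520

drop 0:e onto floor
drop 1:e onto {0:e}
drop 2:e onto {1:e}
drop 3:b onto floor
drop 4:c onto floor
drop 5:c onto {4:c}
drop 6:e onto {2:e}
drop 7:b onto {3:b}
drop 8:c onto {5:c}
drop 9:e onto {6:e}
ground layer = {0:e, 3:b, 4:c}
drop-orders for the pieces not yet dropped (sum over which currently-grounded one goes next):
  1 to go: {7} 1  {8} 1  {9} 1
  2 to go: {3,7} 1  {5,8} 1  {6,9} 1  {7,8} 2  {7,9} 2  {8,9} 2
  3 to go: {2,6,9} 1  {3,7,8} 3  {3,7,9} 3  {4,5,8} 1  {5,7,8} 3  {5,8,9} 3  {6,7,9} 3  {6,8,9} 3  {7,8,9} 6
  4 to go: {1,2,6,9} 1  {2,6,7,9} 4  {2,6,8,9} 4  {3,5,7,8} 6  {3,6,7,9} 6  {3,7,8,9} 12  {4,5,7,8} 4  {4,5,8,9} 4  {5,6,8,9} 6  {5,7,8,9} 12  {6,7,8,9} 12
  5 to go: {0,1,2,6,9} 1  {1,2,6,7,9} 5  {1,2,6,8,9} 5  {2,3,6,7,9} 10  {2,5,6,8,9} 10  {2,6,7,8,9} 20  {3,4,5,7,8} 10  {3,5,7,8,9} 30  {3,6,7,8,9} 30  {4,5,6,8,9} 10  {4,5,7,8,9} 20  {5,6,7,8,9} 30
  6 to go: {0,1,2,6,7,9} 6  {0,1,2,6,8,9} 6  {1,2,3,6,7,9} 15  {1,2,5,6,8,9} 15  {1,2,6,7,8,9} 30  {2,3,6,7,8,9} 60  {2,4,5,6,8,9} 20  {2,5,6,7,8,9} 60  {3,4,5,7,8,9} 60  {3,5,6,7,8,9} 90  {4,5,6,7,8,9} 60
  7 to go: {0,1,2,3,6,7,9} 21  {0,1,2,5,6,8,9} 21  {0,1,2,6,7,8,9} 42  {1,2,3,6,7,8,9} 105  {1,2,4,5,6,8,9} 35  {1,2,5,6,7,8,9} 105  {2,3,5,6,7,8,9} 210  {2,4,5,6,7,8,9} 140  {3,4,5,6,7,8,9} 210
  8 to go: {0,1,2,3,6,7,8,9} 168  {0,1,2,4,5,6,8,9} 56  {0,1,2,5,6,7,8,9} 168  {1,2,3,5,6,7,8,9} 420  {1,2,4,5,6,7,8,9} 280  {2,3,4,5,6,7,8,9} 560
  if 0:e drops first: 1260 orders
  if 3:b drops first: 504 orders
  if 4:c drops first: 756 orders
heap linearizations: 2520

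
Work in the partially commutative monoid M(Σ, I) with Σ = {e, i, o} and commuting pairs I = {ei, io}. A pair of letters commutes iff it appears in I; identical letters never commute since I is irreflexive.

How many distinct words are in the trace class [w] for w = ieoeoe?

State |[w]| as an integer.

drop 0:i onto floor
drop 1:e onto floor
drop 2:o onto {1:e}
drop 3:e onto {2:o}
drop 4:o onto {3:e}
drop 5:e onto {4:o}
ground layer = {0:i, 1:e}
drop-orders for the pieces not yet dropped (sum over which currently-grounded one goes next):
  1 to go: {0} 1  {5} 1
  2 to go: {0,5} 2  {4,5} 1
  3 to go: {0,4,5} 3  {3,4,5} 1
  4 to go: {0,3,4,5} 4  {2,3,4,5} 1
  if 0:i drops first: 1 orders
  if 1:e drops first: 5 orders
heap linearizations: 6

6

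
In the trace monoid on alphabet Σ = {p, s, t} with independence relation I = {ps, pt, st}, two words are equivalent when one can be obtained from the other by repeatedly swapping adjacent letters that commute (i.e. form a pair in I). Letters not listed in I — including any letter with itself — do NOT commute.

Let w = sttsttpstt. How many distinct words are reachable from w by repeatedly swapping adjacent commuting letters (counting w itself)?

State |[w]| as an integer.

840

#0=s has no predecessor
#1=t has no predecessor
#2=t depends on [1:t]
#3=s depends on [0:s]
#4=t depends on [2:t]
#5=t depends on [4:t]
#6=p has no predecessor
#7=s depends on [3:s]
#8=t depends on [5:t]
#9=t depends on [8:t]
sources: [0:s, 1:t, 6:p]
N(rest) = Σ N(rest − s) over sources s of rest; N(one piece) = 1:
  size 1 → [6]=1  [7]=1  [9]=1
  size 2 → [3,7]=1  [6,7]=2  [6,9]=2  [7,9]=2  [8,9]=1
  size 3 → [0,3,7]=1  [3,6,7]=3  [3,7,9]=3  [5,8,9]=1  [6,7,9]=6  [6,8,9]=3  [7,8,9]=3
  size 4 → [0,3,6,7]=4  [0,3,7,9]=4  [3,6,7,9]=12  [3,7,8,9]=6  [4,5,8,9]=1  [5,6,8,9]=4  [5,7,8,9]=4  [6,7,8,9]=12
  size 5 → [0,3,6,7,9]=20  [0,3,7,8,9]=10  [2,4,5,8,9]=1  [3,5,7,8,9]=10  [3,6,7,8,9]=30  [4,5,6,8,9]=5  [4,5,7,8,9]=5  [5,6,7,8,9]=20
  size 6 → [0,3,5,7,8,9]=20  [0,3,6,7,8,9]=60  [1,2,4,5,8,9]=1  [2,4,5,6,8,9]=6  [2,4,5,7,8,9]=6  [3,4,5,7,8,9]=15  [3,5,6,7,8,9]=60  [4,5,6,7,8,9]=30
  size 7 → [0,3,4,5,7,8,9]=35  [0,3,5,6,7,8,9]=140  [1,2,4,5,6,8,9]=7  [1,2,4,5,7,8,9]=7  [2,3,4,5,7,8,9]=21  [2,4,5,6,7,8,9]=42  [3,4,5,6,7,8,9]=105
  size 8 → [0,2,3,4,5,7,8,9]=56  [0,3,4,5,6,7,8,9]=280  [1,2,3,4,5,7,8,9]=28  [1,2,4,5,6,7,8,9]=56  [2,3,4,5,6,7,8,9]=168
  first=0(s) contributes 252
  first=1(t) contributes 504
  first=6(p) contributes 84
|[w]| = 840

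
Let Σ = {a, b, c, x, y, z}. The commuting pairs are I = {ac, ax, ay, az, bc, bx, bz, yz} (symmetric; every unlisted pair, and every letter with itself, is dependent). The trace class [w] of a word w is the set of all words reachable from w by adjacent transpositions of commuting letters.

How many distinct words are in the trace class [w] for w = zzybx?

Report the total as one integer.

piece 0:z — minimal
piece 1:z rests on {0:z}
piece 2:y — minimal
piece 3:b rests on {2:y}
piece 4:x rests on {1:z, 2:y}
minimal pieces: {0:z, 2:y}
ways to finish when only these pieces remain (= sum over removing one remaining piece with nothing left below it):
  1 left: {3}→1  {4}→1
  2 left: {1,4}→1  {3,4}→2
  3 left: {0,1,4}→1  {1,3,4}→3  {2,3,4}→2
  placing 0:z first → 5 extensions
  placing 2:y first → 4 extensions
total linear extensions = 9

9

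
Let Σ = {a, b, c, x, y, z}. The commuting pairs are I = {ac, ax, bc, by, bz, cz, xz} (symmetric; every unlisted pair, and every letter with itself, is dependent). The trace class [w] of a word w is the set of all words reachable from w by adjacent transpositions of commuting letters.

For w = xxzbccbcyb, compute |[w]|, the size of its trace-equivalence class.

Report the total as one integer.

294

piece 0:x — minimal
piece 1:x rests on {0:x}
piece 2:z — minimal
piece 3:b rests on {1:x}
piece 4:c rests on {1:x}
piece 5:c rests on {4:c}
piece 6:b rests on {3:b}
piece 7:c rests on {5:c}
piece 8:y rests on {2:z, 7:c}
piece 9:b rests on {6:b}
minimal pieces: {0:x, 2:z}
ways to finish when only these pieces remain (= sum over removing one remaining piece with nothing left below it):
  1 left: {8}→1  {9}→1
  2 left: {2,8}→1  {6,9}→1  {7,8}→1  {8,9}→2
  3 left: {2,7,8}→2  {2,8,9}→3  {3,6,9}→1  {5,7,8}→1  {6,8,9}→3  {7,8,9}→3
  4 left: {2,5,7,8}→3  {2,6,8,9}→6  {2,7,8,9}→8  {3,6,8,9}→4  {4,5,7,8}→1  {5,7,8,9}→4  {6,7,8,9}→6
  5 left: {2,3,6,8,9}→10  {2,4,5,7,8}→4  {2,5,7,8,9}→15  {2,6,7,8,9}→20  {3,6,7,8,9}→10  {4,5,7,8,9}→5  {5,6,7,8,9}→10
  6 left: {2,3,6,7,8,9}→40  {2,4,5,7,8,9}→24  {2,5,6,7,8,9}→45  {3,5,6,7,8,9}→20  {4,5,6,7,8,9}→15
  7 left: {2,3,5,6,7,8,9}→105  {2,4,5,6,7,8,9}→84  {3,4,5,6,7,8,9}→35
  8 left: {1,3,4,5,6,7,8,9}→35  {2,3,4,5,6,7,8,9}→224
  placing 0:x first → 259 extensions
  placing 2:z first → 35 extensions
total linear extensions = 294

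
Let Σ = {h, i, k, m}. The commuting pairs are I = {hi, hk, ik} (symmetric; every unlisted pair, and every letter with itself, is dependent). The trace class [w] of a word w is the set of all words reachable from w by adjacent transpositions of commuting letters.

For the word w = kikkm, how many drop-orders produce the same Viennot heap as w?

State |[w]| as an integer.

#0=k has no predecessor
#1=i has no predecessor
#2=k depends on [0:k]
#3=k depends on [2:k]
#4=m depends on [1:i, 3:k]
sources: [0:k, 1:i]
N(rest) = Σ N(rest − s) over sources s of rest; N(one piece) = 1:
  size 1 → [4]=1
  size 2 → [1,4]=1  [3,4]=1
  size 3 → [1,3,4]=2  [2,3,4]=1
  first=0(k) contributes 3
  first=1(i) contributes 1
|[w]| = 4

4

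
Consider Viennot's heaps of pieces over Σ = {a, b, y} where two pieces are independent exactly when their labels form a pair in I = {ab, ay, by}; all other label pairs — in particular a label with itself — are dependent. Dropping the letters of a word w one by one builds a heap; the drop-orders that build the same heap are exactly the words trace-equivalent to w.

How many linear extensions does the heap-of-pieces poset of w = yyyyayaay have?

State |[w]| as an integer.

piece 0:y — minimal
piece 1:y rests on {0:y}
piece 2:y rests on {1:y}
piece 3:y rests on {2:y}
piece 4:a — minimal
piece 5:y rests on {3:y}
piece 6:a rests on {4:a}
piece 7:a rests on {6:a}
piece 8:y rests on {5:y}
minimal pieces: {0:y, 4:a}
ways to finish when only these pieces remain (= sum over removing one remaining piece with nothing left below it):
  1 left: {7}→1  {8}→1
  2 left: {5,8}→1  {6,7}→1  {7,8}→2
  3 left: {3,5,8}→1  {4,6,7}→1  {5,7,8}→3  {6,7,8}→3
  4 left: {2,3,5,8}→1  {3,5,7,8}→4  {4,6,7,8}→4  {5,6,7,8}→6
  5 left: {1,2,3,5,8}→1  {2,3,5,7,8}→5  {3,5,6,7,8}→10  {4,5,6,7,8}→10
  6 left: {0,1,2,3,5,8}→1  {1,2,3,5,7,8}→6  {2,3,5,6,7,8}→15  {3,4,5,6,7,8}→20
  7 left: {0,1,2,3,5,7,8}→7  {1,2,3,5,6,7,8}→21  {2,3,4,5,6,7,8}→35
  placing 0:y first → 56 extensions
  placing 4:a first → 28 extensions
total linear extensions = 84

84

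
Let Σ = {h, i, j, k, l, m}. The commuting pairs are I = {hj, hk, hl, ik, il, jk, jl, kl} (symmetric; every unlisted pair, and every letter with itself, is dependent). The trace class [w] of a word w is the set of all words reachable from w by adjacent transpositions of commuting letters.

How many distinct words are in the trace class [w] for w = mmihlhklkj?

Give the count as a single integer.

1260

piece 0:m — minimal
piece 1:m rests on {0:m}
piece 2:i rests on {1:m}
piece 3:h rests on {2:i}
piece 4:l rests on {1:m}
piece 5:h rests on {3:h}
piece 6:k rests on {1:m}
piece 7:l rests on {4:l}
piece 8:k rests on {6:k}
piece 9:j rests on {2:i}
minimal pieces: {0:m}
ways to finish when only these pieces remain (= sum over removing one remaining piece with nothing left below it):
  1 left: {5}→1  {7}→1  {8}→1  {9}→1
  2 left: {3,5}→1  {4,7}→1  {5,7}→2  {5,8}→2  {5,9}→2  {6,8}→1  {7,8}→2  {7,9}→2  {8,9}→2
  3 left: {3,5,7}→3  {3,5,8}→3  {3,5,9}→3  {4,5,7}→3  {4,7,8}→3  {4,7,9}→3  {5,6,8}→3  {5,7,8}→6  {5,7,9}→6  {5,8,9}→6  {6,7,8}→3  {6,8,9}→3  {7,8,9}→6
  4 left: {2,3,5,9}→3  {3,4,5,7}→6  {3,5,6,8}→6  {3,5,7,8}→12  {3,5,7,9}→12  {3,5,8,9}→12  {4,5,7,8}→12  {4,5,7,9}→12  {4,6,7,8}→6  {4,7,8,9}→12  {5,6,7,8}→12  {5,6,8,9}→12  {5,7,8,9}→24  {6,7,8,9}→12
  5 left: {2,3,5,7,9}→15  {2,3,5,8,9}→15  {3,4,5,7,8}→30  {3,4,5,7,9}→30  {3,5,6,7,8}→30  {3,5,6,8,9}→30  {3,5,7,8,9}→60  {4,5,6,7,8}→30  {4,5,7,8,9}→60  {4,6,7,8,9}→30  {5,6,7,8,9}→60
  6 left: {2,3,4,5,7,9}→45  {2,3,5,6,8,9}→45  {2,3,5,7,8,9}→90  {3,4,5,6,7,8}→90  {3,4,5,7,8,9}→180  {3,5,6,7,8,9}→180  {4,5,6,7,8,9}→180
  7 left: {2,3,4,5,7,8,9}→315  {2,3,5,6,7,8,9}→315  {3,4,5,6,7,8,9}→630
  8 left: {2,3,4,5,6,7,8,9}→1260
  placing 0:m first → 1260 extensions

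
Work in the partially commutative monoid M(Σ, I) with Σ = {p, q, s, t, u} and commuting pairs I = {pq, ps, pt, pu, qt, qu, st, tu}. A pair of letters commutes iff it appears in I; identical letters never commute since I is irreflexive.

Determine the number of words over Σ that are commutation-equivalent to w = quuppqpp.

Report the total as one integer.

420

piece 0:q — minimal
piece 1:u — minimal
piece 2:u rests on {1:u}
piece 3:p — minimal
piece 4:p rests on {3:p}
piece 5:q rests on {0:q}
piece 6:p rests on {4:p}
piece 7:p rests on {6:p}
minimal pieces: {0:q, 1:u, 3:p}
ways to finish when only these pieces remain (= sum over removing one remaining piece with nothing left below it):
  1 left: {2}→1  {5}→1  {7}→1
  2 left: {0,5}→1  {1,2}→1  {2,5}→2  {2,7}→2  {5,7}→2  {6,7}→1
  3 left: {0,2,5}→3  {0,5,7}→3  {1,2,5}→3  {1,2,7}→3  {2,5,7}→6  {2,6,7}→3  {4,6,7}→1  {5,6,7}→3
  4 left: {0,1,2,5}→6  {0,2,5,7}→12  {0,5,6,7}→6  {1,2,5,7}→12  {1,2,6,7}→6  {2,4,6,7}→4  {2,5,6,7}→12  {3,4,6,7}→1  {4,5,6,7}→4
  5 left: {0,1,2,5,7}→30  {0,2,5,6,7}→30  {0,4,5,6,7}→10  {1,2,4,6,7}→10  {1,2,5,6,7}→30  {2,3,4,6,7}→5  {2,4,5,6,7}→20  {3,4,5,6,7}→5
  6 left: {0,1,2,5,6,7}→90  {0,2,4,5,6,7}→60  {0,3,4,5,6,7}→15  {1,2,3,4,6,7}→15  {1,2,4,5,6,7}→60  {2,3,4,5,6,7}→30
  placing 0:q first → 105 extensions
  placing 1:u first → 105 extensions
  placing 3:p first → 210 extensions
total linear extensions = 420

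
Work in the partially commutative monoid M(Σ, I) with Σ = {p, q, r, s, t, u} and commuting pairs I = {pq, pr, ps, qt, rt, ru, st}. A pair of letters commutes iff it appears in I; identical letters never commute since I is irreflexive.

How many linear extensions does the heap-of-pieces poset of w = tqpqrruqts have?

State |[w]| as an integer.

115

drop 0:t onto floor
drop 1:q onto floor
drop 2:p onto {0:t}
drop 3:q onto {1:q}
drop 4:r onto {3:q}
drop 5:r onto {4:r}
drop 6:u onto {2:p, 3:q}
drop 7:q onto {5:r, 6:u}
drop 8:t onto {6:u}
drop 9:s onto {7:q}
ground layer = {0:t, 1:q}
drop-orders for the pieces not yet dropped (sum over which currently-grounded one goes next):
  1 to go: {8} 1  {9} 1
  2 to go: {7,9} 1  {8,9} 2
  3 to go: {5,7,9} 1  {7,8,9} 3
  4 to go: {4,5,7,9} 1  {5,7,8,9} 4  {6,7,8,9} 3
  5 to go: {2,6,7,8,9} 3  {4,5,7,8,9} 5  {5,6,7,8,9} 7
  6 to go: {0,2,6,7,8,9} 3  {2,5,6,7,8,9} 10  {4,5,6,7,8,9} 12
  7 to go: {0,2,5,6,7,8,9} 13  {2,4,5,6,7,8,9} 22  {3,4,5,6,7,8,9} 12
  8 to go: {0,2,4,5,6,7,8,9} 35  {1,3,4,5,6,7,8,9} 12  {2,3,4,5,6,7,8,9} 34
  if 0:t drops first: 46 orders
  if 1:q drops first: 69 orders
heap linearizations: 115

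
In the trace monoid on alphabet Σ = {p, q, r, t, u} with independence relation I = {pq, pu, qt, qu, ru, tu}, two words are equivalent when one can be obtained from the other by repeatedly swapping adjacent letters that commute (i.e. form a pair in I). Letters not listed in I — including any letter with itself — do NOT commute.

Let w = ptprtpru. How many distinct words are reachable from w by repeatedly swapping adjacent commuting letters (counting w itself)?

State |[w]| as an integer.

8

piece 0:p — minimal
piece 1:t rests on {0:p}
piece 2:p rests on {1:t}
piece 3:r rests on {2:p}
piece 4:t rests on {3:r}
piece 5:p rests on {4:t}
piece 6:r rests on {5:p}
piece 7:u — minimal
minimal pieces: {0:p, 7:u}
ways to finish when only these pieces remain (= sum over removing one remaining piece with nothing left below it):
  1 left: {6}→1  {7}→1
  2 left: {5,6}→1  {6,7}→2
  3 left: {4,5,6}→1  {5,6,7}→3
  4 left: {3,4,5,6}→1  {4,5,6,7}→4
  5 left: {2,3,4,5,6}→1  {3,4,5,6,7}→5
  6 left: {1,2,3,4,5,6}→1  {2,3,4,5,6,7}→6
  placing 0:p first → 7 extensions
  placing 7:u first → 1 extensions
total linear extensions = 8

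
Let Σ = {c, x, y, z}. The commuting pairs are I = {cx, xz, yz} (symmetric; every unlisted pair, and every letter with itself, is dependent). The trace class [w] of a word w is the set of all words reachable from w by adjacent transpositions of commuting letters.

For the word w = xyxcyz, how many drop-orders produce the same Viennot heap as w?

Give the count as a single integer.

5

#0=x has no predecessor
#1=y depends on [0:x]
#2=x depends on [1:y]
#3=c depends on [1:y]
#4=y depends on [2:x, 3:c]
#5=z depends on [3:c]
sources: [0:x]
N(rest) = Σ N(rest − s) over sources s of rest; N(one piece) = 1:
  size 1 → [4]=1  [5]=1
  size 2 → [2,4]=1  [4,5]=2
  size 3 → [2,4,5]=3  [3,4,5]=2
  size 4 → [2,3,4,5]=5
  first=0(x) contributes 5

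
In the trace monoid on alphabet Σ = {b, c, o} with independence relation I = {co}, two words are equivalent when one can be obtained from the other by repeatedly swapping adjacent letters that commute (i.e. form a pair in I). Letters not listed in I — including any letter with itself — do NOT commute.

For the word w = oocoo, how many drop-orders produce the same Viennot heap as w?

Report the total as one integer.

5

drop 0:o onto floor
drop 1:o onto {0:o}
drop 2:c onto floor
drop 3:o onto {1:o}
drop 4:o onto {3:o}
ground layer = {0:o, 2:c}
drop-orders for the pieces not yet dropped (sum over which currently-grounded one goes next):
  1 to go: {2} 1  {4} 1
  2 to go: {2,4} 2  {3,4} 1
  3 to go: {1,3,4} 1  {2,3,4} 3
  if 0:o drops first: 4 orders
  if 2:c drops first: 1 orders
heap linearizations: 5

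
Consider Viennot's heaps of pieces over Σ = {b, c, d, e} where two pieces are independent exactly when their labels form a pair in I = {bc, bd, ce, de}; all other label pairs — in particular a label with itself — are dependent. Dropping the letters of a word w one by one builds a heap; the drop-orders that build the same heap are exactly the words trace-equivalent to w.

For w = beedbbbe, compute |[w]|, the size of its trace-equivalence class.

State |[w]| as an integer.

drop 0:b onto floor
drop 1:e onto {0:b}
drop 2:e onto {1:e}
drop 3:d onto floor
drop 4:b onto {2:e}
drop 5:b onto {4:b}
drop 6:b onto {5:b}
drop 7:e onto {6:b}
ground layer = {0:b, 3:d}
drop-orders for the pieces not yet dropped (sum over which currently-grounded one goes next):
  1 to go: {3} 1  {7} 1
  2 to go: {3,7} 2  {6,7} 1
  3 to go: {3,6,7} 3  {5,6,7} 1
  4 to go: {3,5,6,7} 4  {4,5,6,7} 1
  5 to go: {2,4,5,6,7} 1  {3,4,5,6,7} 5
  6 to go: {1,2,4,5,6,7} 1  {2,3,4,5,6,7} 6
  if 0:b drops first: 7 orders
  if 3:d drops first: 1 orders
heap linearizations: 8

8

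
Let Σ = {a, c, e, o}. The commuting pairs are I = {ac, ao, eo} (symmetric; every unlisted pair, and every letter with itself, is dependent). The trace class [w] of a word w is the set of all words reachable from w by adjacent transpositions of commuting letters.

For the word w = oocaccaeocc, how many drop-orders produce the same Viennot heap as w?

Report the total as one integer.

49

drop 0:o onto floor
drop 1:o onto {0:o}
drop 2:c onto {1:o}
drop 3:a onto floor
drop 4:c onto {2:c}
drop 5:c onto {4:c}
drop 6:a onto {3:a}
drop 7:e onto {5:c, 6:a}
drop 8:o onto {5:c}
drop 9:c onto {7:e, 8:o}
drop 10:c onto {9:c}
ground layer = {0:o, 3:a}
drop-orders for the pieces not yet dropped (sum over which currently-grounded one goes next):
  1 to go: {10} 1
  2 to go: {9,10} 1
  3 to go: {7,9,10} 1  {8,9,10} 1
  4 to go: {6,7,9,10} 1  {7,8,9,10} 2
  5 to go: {3,6,7,9,10} 1  {5,7,8,9,10} 2  {6,7,8,9,10} 3
  6 to go: {3,6,7,8,9,10} 4  {4,5,7,8,9,10} 2  {5,6,7,8,9,10} 5
  7 to go: {2,4,5,7,8,9,10} 2  {3,5,6,7,8,9,10} 9  {4,5,6,7,8,9,10} 7
  8 to go: {1,2,4,5,7,8,9,10} 2  {2,4,5,6,7,8,9,10} 9  {3,4,5,6,7,8,9,10} 16
  9 to go: {0,1,2,4,5,7,8,9,10} 2  {1,2,4,5,6,7,8,9,10} 11  {2,3,4,5,6,7,8,9,10} 25
  if 0:o drops first: 36 orders
  if 3:a drops first: 13 orders
heap linearizations: 49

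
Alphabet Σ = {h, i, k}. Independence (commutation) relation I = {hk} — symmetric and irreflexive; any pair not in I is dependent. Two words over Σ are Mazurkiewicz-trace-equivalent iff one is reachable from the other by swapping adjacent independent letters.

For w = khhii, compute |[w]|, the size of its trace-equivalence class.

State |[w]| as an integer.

3

#0=k has no predecessor
#1=h has no predecessor
#2=h depends on [1:h]
#3=i depends on [0:k, 2:h]
#4=i depends on [3:i]
sources: [0:k, 1:h]
N(rest) = Σ N(rest − s) over sources s of rest; N(one piece) = 1:
  size 1 → [4]=1
  size 2 → [3,4]=1
  size 3 → [0,3,4]=1  [2,3,4]=1
  first=0(k) contributes 1
  first=1(h) contributes 2
|[w]| = 3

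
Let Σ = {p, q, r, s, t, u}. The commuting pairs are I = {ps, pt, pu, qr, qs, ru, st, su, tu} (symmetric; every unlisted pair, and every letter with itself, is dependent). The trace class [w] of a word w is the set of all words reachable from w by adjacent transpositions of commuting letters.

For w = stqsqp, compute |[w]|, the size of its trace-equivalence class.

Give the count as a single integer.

15

#0=s has no predecessor
#1=t has no predecessor
#2=q depends on [1:t]
#3=s depends on [0:s]
#4=q depends on [2:q]
#5=p depends on [4:q]
sources: [0:s, 1:t]
N(rest) = Σ N(rest − s) over sources s of rest; N(one piece) = 1:
  size 1 → [3]=1  [5]=1
  size 2 → [0,3]=1  [3,5]=2  [4,5]=1
  size 3 → [0,3,5]=3  [2,4,5]=1  [3,4,5]=3
  size 4 → [0,3,4,5]=6  [1,2,4,5]=1  [2,3,4,5]=4
  first=0(s) contributes 5
  first=1(t) contributes 10
|[w]| = 15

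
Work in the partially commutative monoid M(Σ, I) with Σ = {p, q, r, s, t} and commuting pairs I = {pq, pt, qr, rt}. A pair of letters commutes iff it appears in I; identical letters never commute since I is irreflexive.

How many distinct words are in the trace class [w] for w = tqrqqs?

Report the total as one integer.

5

#0=t has no predecessor
#1=q depends on [0:t]
#2=r has no predecessor
#3=q depends on [1:q]
#4=q depends on [3:q]
#5=s depends on [2:r, 4:q]
sources: [0:t, 2:r]
N(rest) = Σ N(rest − s) over sources s of rest; N(one piece) = 1:
  size 1 → [5]=1
  size 2 → [2,5]=1  [4,5]=1
  size 3 → [2,4,5]=2  [3,4,5]=1
  size 4 → [1,3,4,5]=1  [2,3,4,5]=3
  first=0(t) contributes 4
  first=2(r) contributes 1
|[w]| = 5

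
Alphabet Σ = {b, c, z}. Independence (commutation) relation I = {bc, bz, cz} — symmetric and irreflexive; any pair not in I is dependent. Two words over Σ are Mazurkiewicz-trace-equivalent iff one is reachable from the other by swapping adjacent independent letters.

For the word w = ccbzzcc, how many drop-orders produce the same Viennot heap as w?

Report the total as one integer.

105

drop 0:c onto floor
drop 1:c onto {0:c}
drop 2:b onto floor
drop 3:z onto floor
drop 4:z onto {3:z}
drop 5:c onto {1:c}
drop 6:c onto {5:c}
ground layer = {0:c, 2:b, 3:z}
drop-orders for the pieces not yet dropped (sum over which currently-grounded one goes next):
  1 to go: {2} 1  {4} 1  {6} 1
  2 to go: {2,4} 2  {2,6} 2  {3,4} 1  {4,6} 2  {5,6} 1
  3 to go: {1,5,6} 1  {2,3,4} 3  {2,4,6} 6  {2,5,6} 3  {3,4,6} 3  {4,5,6} 3
  4 to go: {0,1,5,6} 1  {1,2,5,6} 4  {1,4,5,6} 4  {2,3,4,6} 12  {2,4,5,6} 12  {3,4,5,6} 6
  5 to go: {0,1,2,5,6} 5  {0,1,4,5,6} 5  {1,2,4,5,6} 20  {1,3,4,5,6} 10  {2,3,4,5,6} 30
  if 0:c drops first: 60 orders
  if 2:b drops first: 15 orders
  if 3:z drops first: 30 orders
heap linearizations: 105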